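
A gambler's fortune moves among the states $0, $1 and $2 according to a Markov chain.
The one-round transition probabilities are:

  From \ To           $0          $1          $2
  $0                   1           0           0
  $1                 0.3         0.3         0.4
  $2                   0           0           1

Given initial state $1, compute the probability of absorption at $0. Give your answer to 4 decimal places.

0.4286

Let h(s) be the probability of absorption at $0 starting from transient state s. Then h($0) = 1 and h($2) = 0. By first-step analysis:
h($1) = 0.3·1 + 0.3·h($1) + 0.4·0
Solving: h($1) = 0.4286.
Starting from $1, the probability is 0.4286.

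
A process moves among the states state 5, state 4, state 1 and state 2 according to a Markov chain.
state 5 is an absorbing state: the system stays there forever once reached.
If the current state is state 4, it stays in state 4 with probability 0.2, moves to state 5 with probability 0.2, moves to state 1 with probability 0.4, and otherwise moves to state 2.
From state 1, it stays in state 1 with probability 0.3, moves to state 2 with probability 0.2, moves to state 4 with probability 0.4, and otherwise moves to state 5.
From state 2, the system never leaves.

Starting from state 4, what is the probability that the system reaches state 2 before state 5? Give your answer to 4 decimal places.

Let h(s) be the probability of absorption at state 2 starting from transient state s. Then h(state 2) = 1 and h(state 5) = 0. By first-step analysis:
h(state 4) = 0.2·0 + 0.2·h(state 4) + 0.4·h(state 1) + 0.2·1
h(state 1) = 0.1·0 + 0.4·h(state 4) + 0.3·h(state 1) + 0.2·1
Solving: h(state 4) = 0.5500, h(state 1) = 0.6000.
Starting from state 4, the probability is 0.5500.

0.5500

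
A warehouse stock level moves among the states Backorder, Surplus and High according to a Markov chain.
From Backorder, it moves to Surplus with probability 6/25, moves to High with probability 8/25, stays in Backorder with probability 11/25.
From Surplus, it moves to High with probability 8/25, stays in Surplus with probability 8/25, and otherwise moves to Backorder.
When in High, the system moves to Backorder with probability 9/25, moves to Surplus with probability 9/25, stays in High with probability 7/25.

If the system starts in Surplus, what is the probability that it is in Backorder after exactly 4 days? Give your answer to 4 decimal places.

0.3913

Propagate the distribution vector 4 days from Surplus.
After 0 days: (0.0000, 1.0000, 0.0000)
After 1 day: (0.3600, 0.3200, 0.3200)
After 2 days: (0.3888, 0.3040, 0.3072)
After 3 days: (0.3911, 0.3012, 0.3077)
After 4 days: (0.3913, 0.3010, 0.3077)
P(in Backorder after 4 days) = 0.3913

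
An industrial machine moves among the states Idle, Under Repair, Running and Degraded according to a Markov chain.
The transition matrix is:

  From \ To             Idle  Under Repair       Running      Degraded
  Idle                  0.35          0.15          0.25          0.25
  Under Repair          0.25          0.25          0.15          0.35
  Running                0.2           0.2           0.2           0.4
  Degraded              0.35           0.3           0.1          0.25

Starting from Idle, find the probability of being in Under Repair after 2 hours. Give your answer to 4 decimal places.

Propagate the distribution vector 2 hours from Idle.
After 0 hours: (1.0000, 0.0000, 0.0000, 0.0000)
After 1 hour: (0.3500, 0.1500, 0.2500, 0.2500)
After 2 hours: (0.2975, 0.2150, 0.1850, 0.3025)
P(in Under Repair after 2 hours) = 0.2150

0.2150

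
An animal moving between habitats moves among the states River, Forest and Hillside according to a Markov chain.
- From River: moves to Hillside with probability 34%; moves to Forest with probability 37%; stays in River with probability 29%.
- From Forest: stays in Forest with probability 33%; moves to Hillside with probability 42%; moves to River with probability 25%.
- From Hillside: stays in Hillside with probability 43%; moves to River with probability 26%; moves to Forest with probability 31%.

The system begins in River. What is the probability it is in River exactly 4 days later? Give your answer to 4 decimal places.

0.2646

Propagate the distribution vector 4 days from River.
After 0 days: (1.0000, 0.0000, 0.0000)
After 1 day: (0.2900, 0.3700, 0.3400)
After 2 days: (0.2650, 0.3348, 0.4002)
After 3 days: (0.2646, 0.3326, 0.4028)
After 4 days: (0.2646, 0.3325, 0.4029)
P(in River after 4 days) = 0.2646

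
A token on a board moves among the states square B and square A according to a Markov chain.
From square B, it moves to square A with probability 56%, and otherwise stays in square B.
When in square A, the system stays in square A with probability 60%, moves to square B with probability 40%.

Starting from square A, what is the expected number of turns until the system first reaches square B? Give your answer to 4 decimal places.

2.5000

Let t(s) be the expected number of turns to first reach square B from state s, with t(square B) = 0. Conditioning on the first turn:
t(square A) = 1 + 0.6·t(square A)
Solving: t(square A) = 2.5000.
Expected turns from square A to square B: 2.5000.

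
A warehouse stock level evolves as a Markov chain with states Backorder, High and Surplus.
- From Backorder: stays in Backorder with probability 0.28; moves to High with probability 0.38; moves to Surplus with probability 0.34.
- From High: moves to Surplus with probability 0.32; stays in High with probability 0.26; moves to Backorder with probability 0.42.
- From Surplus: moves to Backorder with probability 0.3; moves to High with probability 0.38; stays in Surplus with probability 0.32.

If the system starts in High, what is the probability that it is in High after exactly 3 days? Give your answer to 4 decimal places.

Propagate the distribution vector 3 days from High.
After 0 days: (0.0000, 1.0000, 0.0000)
After 1 day: (0.4200, 0.2600, 0.3200)
After 2 days: (0.3228, 0.3488, 0.3284)
After 3 days: (0.3354, 0.3381, 0.3265)
P(in High after 3 days) = 0.3381

0.3381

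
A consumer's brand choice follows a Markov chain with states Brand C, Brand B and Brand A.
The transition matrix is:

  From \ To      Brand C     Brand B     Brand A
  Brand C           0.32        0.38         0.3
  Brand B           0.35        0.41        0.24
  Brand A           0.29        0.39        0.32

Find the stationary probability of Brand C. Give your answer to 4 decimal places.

0.3234

Let the stationary distribution be π with π = πP and π_1 + π_2 + π_3 = 1.
π_1 = 0.32·π_1 + 0.35·π_2 + 0.29·π_3
π_2 = 0.38·π_1 + 0.41·π_2 + 0.39·π_3
Solving with the normalization constraint gives π = (0.3234, 0.3947, 0.2820).
So the stationary probability of Brand C is 0.3234.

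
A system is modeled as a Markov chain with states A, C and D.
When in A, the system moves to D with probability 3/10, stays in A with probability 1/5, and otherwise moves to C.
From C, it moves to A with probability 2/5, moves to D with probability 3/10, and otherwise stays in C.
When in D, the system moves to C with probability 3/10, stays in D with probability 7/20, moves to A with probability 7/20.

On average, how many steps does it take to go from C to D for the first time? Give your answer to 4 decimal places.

3.3333

Let t(s) be the expected number of steps to first reach D from state s, with t(D) = 0. Conditioning on the first step:
t(A) = 1 + 0.2·t(A) + 0.5·t(C)
t(C) = 1 + 0.4·t(A) + 0.3·t(C)
Solving: t(A) = 3.3333, t(C) = 3.3333.
Expected steps from C to D: 3.3333.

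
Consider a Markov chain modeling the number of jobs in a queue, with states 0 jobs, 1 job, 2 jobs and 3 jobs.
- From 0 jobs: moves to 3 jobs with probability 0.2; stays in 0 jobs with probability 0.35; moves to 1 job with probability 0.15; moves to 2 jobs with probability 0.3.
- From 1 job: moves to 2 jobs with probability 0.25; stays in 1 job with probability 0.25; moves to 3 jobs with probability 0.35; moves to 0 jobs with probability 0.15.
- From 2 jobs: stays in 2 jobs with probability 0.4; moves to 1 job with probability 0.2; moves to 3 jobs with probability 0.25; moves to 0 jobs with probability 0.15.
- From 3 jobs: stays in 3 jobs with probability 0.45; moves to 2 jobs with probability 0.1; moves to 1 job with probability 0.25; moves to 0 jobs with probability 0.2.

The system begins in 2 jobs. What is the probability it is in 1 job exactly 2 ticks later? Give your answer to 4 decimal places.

0.2150

Propagate the distribution vector 2 ticks from 2 jobs.
After 0 ticks: (0.0000, 0.0000, 1.0000, 0.0000)
After 1 tick: (0.1500, 0.2000, 0.4000, 0.2500)
After 2 ticks: (0.1925, 0.2150, 0.2800, 0.3125)
P(in 1 job after 2 ticks) = 0.2150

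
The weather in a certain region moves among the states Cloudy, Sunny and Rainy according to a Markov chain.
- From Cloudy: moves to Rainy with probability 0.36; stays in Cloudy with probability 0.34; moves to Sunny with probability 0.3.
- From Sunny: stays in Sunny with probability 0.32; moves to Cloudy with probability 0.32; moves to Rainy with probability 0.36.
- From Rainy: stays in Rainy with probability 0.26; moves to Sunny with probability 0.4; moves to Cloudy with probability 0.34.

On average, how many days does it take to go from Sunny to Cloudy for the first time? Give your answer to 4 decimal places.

Let t(s) be the expected number of days to first reach Cloudy from state s, with t(Cloudy) = 0. Conditioning on the first day:
t(Sunny) = 1 + 0.32·t(Sunny) + 0.36·t(Rainy)
t(Rainy) = 1 + 0.4·t(Sunny) + 0.26·t(Rainy)
Solving: t(Sunny) = 3.0624, t(Rainy) = 3.0067.
Expected days from Sunny to Cloudy: 3.0624.

3.0624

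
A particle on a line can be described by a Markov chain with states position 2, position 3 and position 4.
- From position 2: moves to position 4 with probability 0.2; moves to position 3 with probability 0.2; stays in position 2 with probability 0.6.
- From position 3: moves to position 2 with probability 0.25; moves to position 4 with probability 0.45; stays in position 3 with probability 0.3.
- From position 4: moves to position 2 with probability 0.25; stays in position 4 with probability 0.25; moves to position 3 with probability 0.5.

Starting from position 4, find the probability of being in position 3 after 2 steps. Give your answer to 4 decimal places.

Sum over the intermediate state after 1 step:
P = P(position 4→position 2)·P(position 2→position 3) + P(position 4→position 3)·P(position 3→position 3) + P(position 4→position 4)·P(position 4→position 3)
  = 0.25×0.2 + 0.5×0.3 + 0.25×0.5
  = 0.0500 + 0.1500 + 0.1250 = 0.3250

0.3250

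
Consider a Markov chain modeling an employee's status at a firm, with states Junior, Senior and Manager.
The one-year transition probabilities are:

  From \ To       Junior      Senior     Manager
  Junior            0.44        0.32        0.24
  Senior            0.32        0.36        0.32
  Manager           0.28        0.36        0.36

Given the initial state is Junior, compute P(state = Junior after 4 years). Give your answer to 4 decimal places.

Propagate the distribution vector 4 years from Junior.
After 0 years: (1.0000, 0.0000, 0.0000)
After 1 year: (0.4400, 0.3200, 0.2400)
After 2 years: (0.3632, 0.3424, 0.2944)
After 3 years: (0.3518, 0.3455, 0.3027)
After 4 years: (0.3501, 0.3459, 0.3040)
P(in Junior after 4 years) = 0.3501

0.3501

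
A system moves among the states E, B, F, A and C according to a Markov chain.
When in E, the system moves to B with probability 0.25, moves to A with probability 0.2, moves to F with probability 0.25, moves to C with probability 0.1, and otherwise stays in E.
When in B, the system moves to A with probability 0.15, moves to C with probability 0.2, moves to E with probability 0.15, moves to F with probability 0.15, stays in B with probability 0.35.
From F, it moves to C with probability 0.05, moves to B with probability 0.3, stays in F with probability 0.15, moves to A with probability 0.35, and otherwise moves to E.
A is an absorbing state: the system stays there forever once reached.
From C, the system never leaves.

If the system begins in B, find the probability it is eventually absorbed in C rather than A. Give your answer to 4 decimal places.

0.4548

Let h(s) be the probability of absorption at C starting from transient state s. Then h(C) = 1 and h(A) = 0. By first-step analysis:
h(E) = 0.2·h(E) + 0.25·h(B) + 0.25·h(F) + 0.2·0 + 0.1·1
h(B) = 0.15·h(E) + 0.35·h(B) + 0.15·h(F) + 0.15·0 + 0.2·1
h(F) = 0.15·h(E) + 0.3·h(B) + 0.15·h(F) + 0.35·0 + 0.05·1
Solving: h(E) = 0.3552, h(B) = 0.4548, h(F) = 0.2820.
Starting from B, the probability is 0.4548.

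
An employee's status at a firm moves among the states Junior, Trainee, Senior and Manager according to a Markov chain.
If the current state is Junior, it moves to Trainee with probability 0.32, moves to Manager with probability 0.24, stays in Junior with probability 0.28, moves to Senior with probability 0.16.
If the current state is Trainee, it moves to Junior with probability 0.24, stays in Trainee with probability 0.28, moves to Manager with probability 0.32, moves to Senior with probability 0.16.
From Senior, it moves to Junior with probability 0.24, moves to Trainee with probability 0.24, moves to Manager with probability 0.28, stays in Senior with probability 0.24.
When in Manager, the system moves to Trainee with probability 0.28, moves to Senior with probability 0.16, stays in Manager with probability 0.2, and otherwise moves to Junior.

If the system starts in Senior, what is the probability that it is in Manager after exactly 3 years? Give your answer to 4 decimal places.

0.2593

Propagate the distribution vector 3 years from Senior.
After 0 years: (0.0000, 0.0000, 1.0000, 0.0000)
After 1 year: (0.2400, 0.2400, 0.2400, 0.2800)
After 2 years: (0.2832, 0.2800, 0.1792, 0.2576)
After 3 years: (0.2822, 0.2842, 0.1743, 0.2593)
P(in Manager after 3 years) = 0.2593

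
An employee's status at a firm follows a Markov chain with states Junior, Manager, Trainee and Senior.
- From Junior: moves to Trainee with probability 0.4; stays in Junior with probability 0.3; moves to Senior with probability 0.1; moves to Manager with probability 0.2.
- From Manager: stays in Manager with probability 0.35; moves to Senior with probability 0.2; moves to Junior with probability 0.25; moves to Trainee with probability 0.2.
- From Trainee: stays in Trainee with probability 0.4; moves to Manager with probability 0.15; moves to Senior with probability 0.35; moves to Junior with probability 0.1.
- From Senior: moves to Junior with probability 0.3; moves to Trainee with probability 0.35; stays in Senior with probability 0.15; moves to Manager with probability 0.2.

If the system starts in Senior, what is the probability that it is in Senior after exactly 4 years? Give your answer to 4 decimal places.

Propagate the distribution vector 4 years from Senior.
After 0 years: (0.0000, 0.0000, 0.0000, 1.0000)
After 1 year: (0.3000, 0.2000, 0.3500, 0.1500)
After 2 years: (0.2200, 0.2125, 0.3525, 0.2150)
After 3 years: (0.2189, 0.2143, 0.3468, 0.2201)
After 4 years: (0.2199, 0.2148, 0.3461, 0.2191)
P(in Senior after 4 years) = 0.2191

0.2191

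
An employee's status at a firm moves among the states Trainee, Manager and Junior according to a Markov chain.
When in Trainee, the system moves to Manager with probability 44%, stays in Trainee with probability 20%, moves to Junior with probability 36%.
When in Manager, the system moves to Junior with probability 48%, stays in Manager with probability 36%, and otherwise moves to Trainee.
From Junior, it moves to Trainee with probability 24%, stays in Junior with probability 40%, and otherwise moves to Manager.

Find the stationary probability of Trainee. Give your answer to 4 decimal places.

0.2018

Let the stationary distribution be π with π = πP and π_1 + π_2 + π_3 = 1.
π_1 = 0.2·π_1 + 0.16·π_2 + 0.24·π_3
π_2 = 0.44·π_1 + 0.36·π_2 + 0.36·π_3
Solving with the normalization constraint gives π = (0.2018, 0.3761, 0.4220).
So the stationary probability of Trainee is 0.2018.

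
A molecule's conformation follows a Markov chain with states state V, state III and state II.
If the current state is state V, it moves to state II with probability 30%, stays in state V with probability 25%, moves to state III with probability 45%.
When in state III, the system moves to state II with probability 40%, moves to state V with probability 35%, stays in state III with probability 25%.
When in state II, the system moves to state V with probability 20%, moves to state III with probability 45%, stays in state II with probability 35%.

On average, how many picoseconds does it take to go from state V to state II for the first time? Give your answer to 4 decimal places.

Let t(s) be the expected number of picoseconds to first reach state II from state s, with t(state II) = 0. Conditioning on the first picosecond:
t(state V) = 1 + 0.25·t(state V) + 0.45·t(state III)
t(state III) = 1 + 0.35·t(state V) + 0.25·t(state III)
Solving: t(state V) = 2.9630, t(state III) = 2.7160.
Expected picoseconds from state V to state II: 2.9630.

2.9630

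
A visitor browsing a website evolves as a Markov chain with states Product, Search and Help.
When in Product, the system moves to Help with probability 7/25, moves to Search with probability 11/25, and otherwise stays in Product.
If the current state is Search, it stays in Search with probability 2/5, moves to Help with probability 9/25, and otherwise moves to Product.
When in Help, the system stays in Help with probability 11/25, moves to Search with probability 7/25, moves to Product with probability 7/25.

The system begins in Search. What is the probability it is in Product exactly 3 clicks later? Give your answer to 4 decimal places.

Propagate the distribution vector 3 clicks from Search.
After 0 clicks: (0.0000, 1.0000, 0.0000)
After 1 click: (0.2400, 0.4000, 0.3600)
After 2 clicks: (0.2640, 0.3664, 0.3696)
After 3 clicks: (0.2653, 0.3662, 0.3684)
P(in Product after 3 clicks) = 0.2653

0.2653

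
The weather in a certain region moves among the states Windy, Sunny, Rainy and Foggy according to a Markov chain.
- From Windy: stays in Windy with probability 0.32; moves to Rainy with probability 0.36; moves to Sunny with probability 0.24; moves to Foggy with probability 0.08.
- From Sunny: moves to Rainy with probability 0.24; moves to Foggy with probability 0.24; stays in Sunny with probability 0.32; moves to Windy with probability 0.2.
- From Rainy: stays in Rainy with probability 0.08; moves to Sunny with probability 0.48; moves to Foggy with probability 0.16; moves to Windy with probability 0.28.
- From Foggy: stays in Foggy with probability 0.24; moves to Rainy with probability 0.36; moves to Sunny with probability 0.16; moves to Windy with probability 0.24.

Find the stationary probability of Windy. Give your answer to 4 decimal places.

Let the stationary distribution be π with π = πP and π_1 + π_2 + π_3 + π_4 = 1.
π_1 = 0.32·π_1 + 0.2·π_2 + 0.28·π_3 + 0.24·π_4
π_2 = 0.24·π_1 + 0.32·π_2 + 0.48·π_3 + 0.16·π_4
π_3 = 0.36·π_1 + 0.24·π_2 + 0.08·π_3 + 0.36·π_4
Solving with the normalization constraint gives π = (0.2583, 0.3111, 0.2521, 0.1785).
So the stationary probability of Windy is 0.2583.

0.2583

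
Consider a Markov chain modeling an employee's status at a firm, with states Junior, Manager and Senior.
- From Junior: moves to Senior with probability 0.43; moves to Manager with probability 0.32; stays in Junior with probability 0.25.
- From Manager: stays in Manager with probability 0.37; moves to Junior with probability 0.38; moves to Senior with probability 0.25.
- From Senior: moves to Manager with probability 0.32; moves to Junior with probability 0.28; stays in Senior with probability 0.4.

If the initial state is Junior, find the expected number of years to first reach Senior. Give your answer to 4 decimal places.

Let t(s) be the expected number of years to first reach Senior from state s, with t(Senior) = 0. Conditioning on the first year:
t(Junior) = 1 + 0.25·t(Junior) + 0.32·t(Manager)
t(Manager) = 1 + 0.38·t(Junior) + 0.37·t(Manager)
Solving: t(Junior) = 2.7073, t(Manager) = 3.2203.
Expected years from Junior to Senior: 2.7073.

2.7073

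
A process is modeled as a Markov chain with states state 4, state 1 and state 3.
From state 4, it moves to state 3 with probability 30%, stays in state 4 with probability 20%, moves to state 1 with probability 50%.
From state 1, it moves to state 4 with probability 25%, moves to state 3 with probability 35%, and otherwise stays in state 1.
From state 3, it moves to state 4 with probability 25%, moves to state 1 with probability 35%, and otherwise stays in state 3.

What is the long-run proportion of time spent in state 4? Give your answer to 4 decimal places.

0.2381

Let the stationary distribution be π with π = πP and π_1 + π_2 + π_3 = 1.
π_1 = 0.2·π_1 + 0.25·π_2 + 0.25·π_3
π_2 = 0.5·π_1 + 0.4·π_2 + 0.35·π_3
Solving with the normalization constraint gives π = (0.2381, 0.4060, 0.3559).
So the stationary probability of state 4 is 0.2381.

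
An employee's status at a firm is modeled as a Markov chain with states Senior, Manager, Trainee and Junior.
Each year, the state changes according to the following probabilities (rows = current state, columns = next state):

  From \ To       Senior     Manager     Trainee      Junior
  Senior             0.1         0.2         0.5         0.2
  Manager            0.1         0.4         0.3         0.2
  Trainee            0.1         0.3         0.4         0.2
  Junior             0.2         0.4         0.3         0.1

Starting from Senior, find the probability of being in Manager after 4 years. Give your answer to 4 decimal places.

Propagate the distribution vector 4 years from Senior.
After 0 years: (1.0000, 0.0000, 0.0000, 0.0000)
After 1 year: (0.1000, 0.2000, 0.5000, 0.2000)
After 2 years: (0.1200, 0.3300, 0.3700, 0.1800)
After 3 years: (0.1180, 0.3390, 0.3610, 0.1820)
After 4 years: (0.1182, 0.3403, 0.3597, 0.1818)
P(in Manager after 4 years) = 0.3403

0.3403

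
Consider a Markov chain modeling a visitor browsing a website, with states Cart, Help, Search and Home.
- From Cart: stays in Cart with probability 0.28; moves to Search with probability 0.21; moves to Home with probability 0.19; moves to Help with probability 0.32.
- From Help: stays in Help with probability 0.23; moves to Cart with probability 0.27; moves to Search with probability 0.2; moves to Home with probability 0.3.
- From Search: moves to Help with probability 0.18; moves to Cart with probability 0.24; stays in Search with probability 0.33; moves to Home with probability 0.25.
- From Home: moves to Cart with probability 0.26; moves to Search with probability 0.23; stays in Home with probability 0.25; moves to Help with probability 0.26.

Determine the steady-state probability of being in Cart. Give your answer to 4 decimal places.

Let the stationary distribution be π with π = πP and π_1 + π_2 + π_3 + π_4 = 1.
π_1 = 0.28·π_1 + 0.27·π_2 + 0.24·π_3 + 0.26·π_4
π_2 = 0.32·π_1 + 0.23·π_2 + 0.18·π_3 + 0.26·π_4
π_3 = 0.21·π_1 + 0.2·π_2 + 0.33·π_3 + 0.23·π_4
Solving with the normalization constraint gives π = (0.2629, 0.2490, 0.2414, 0.2467).
So the stationary probability of Cart is 0.2629.

0.2629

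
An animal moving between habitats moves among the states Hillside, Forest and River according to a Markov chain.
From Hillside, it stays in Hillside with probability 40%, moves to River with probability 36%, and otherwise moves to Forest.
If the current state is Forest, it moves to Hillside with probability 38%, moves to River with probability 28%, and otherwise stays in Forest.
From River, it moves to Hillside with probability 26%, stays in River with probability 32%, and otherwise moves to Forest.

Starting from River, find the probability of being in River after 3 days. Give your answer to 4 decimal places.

0.3203

Propagate the distribution vector 3 days from River.
After 0 days: (0.0000, 0.0000, 1.0000)
After 1 day: (0.2600, 0.4200, 0.3200)
After 2 days: (0.3468, 0.3396, 0.3136)
After 3 days: (0.3493, 0.3304, 0.3203)
P(in River after 3 days) = 0.3203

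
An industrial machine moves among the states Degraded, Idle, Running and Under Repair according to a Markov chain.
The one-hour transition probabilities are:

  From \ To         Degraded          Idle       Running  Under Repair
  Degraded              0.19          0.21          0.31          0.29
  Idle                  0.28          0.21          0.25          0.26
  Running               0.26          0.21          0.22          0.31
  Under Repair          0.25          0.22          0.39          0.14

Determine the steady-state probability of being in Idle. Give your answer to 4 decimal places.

0.2125

Let the stationary distribution be π with π = πP and π_1 + π_2 + π_3 + π_4 = 1.
π_1 = 0.19·π_1 + 0.28·π_2 + 0.26·π_3 + 0.25·π_4
π_2 = 0.21·π_1 + 0.21·π_2 + 0.21·π_3 + 0.22·π_4
π_3 = 0.31·π_1 + 0.25·π_2 + 0.22·π_3 + 0.39·π_4
Solving with the normalization constraint gives π = (0.2446, 0.2125, 0.2912, 0.2517).
So the stationary probability of Idle is 0.2125.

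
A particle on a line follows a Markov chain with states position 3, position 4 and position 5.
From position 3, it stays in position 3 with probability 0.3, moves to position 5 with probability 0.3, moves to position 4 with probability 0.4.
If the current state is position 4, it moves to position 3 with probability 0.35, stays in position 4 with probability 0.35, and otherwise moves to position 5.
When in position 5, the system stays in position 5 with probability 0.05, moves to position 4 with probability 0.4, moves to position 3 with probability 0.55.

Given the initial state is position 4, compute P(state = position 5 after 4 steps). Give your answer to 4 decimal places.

0.2391

Propagate the distribution vector 4 steps from position 4.
After 0 steps: (0.0000, 1.0000, 0.0000)
After 1 step: (0.3500, 0.3500, 0.3000)
After 2 steps: (0.3925, 0.3825, 0.2250)
After 3 steps: (0.3754, 0.3809, 0.2438)
After 4 steps: (0.3800, 0.3810, 0.2391)
P(in position 5 after 4 steps) = 0.2391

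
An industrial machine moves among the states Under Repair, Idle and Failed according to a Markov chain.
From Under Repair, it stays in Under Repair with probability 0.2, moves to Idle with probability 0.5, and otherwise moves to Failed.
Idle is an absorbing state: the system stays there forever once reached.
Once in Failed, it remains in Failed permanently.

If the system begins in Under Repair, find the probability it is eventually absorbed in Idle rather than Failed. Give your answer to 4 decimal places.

Let h(s) be the probability of absorption at Idle starting from transient state s. Then h(Idle) = 1 and h(Failed) = 0. By first-step analysis:
h(Under Repair) = 0.2·h(Under Repair) + 0.5·1 + 0.3·0
Solving: h(Under Repair) = 0.6250.
Starting from Under Repair, the probability is 0.6250.

0.6250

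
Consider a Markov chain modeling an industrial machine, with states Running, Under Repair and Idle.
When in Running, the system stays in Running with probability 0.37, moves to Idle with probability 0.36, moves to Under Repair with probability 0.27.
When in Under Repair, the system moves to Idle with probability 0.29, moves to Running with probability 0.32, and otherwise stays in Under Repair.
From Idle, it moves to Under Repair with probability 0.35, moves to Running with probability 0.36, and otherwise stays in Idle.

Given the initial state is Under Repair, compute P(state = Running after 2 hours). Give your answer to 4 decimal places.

0.3476

Sum over the intermediate state after 1 hour:
P = P(Under Repair→Running)·P(Running→Running) + P(Under Repair→Under Repair)·P(Under Repair→Running) + P(Under Repair→Idle)·P(Idle→Running)
  = 0.32×0.37 + 0.39×0.32 + 0.29×0.36
  = 0.1184 + 0.1248 + 0.1044 = 0.3476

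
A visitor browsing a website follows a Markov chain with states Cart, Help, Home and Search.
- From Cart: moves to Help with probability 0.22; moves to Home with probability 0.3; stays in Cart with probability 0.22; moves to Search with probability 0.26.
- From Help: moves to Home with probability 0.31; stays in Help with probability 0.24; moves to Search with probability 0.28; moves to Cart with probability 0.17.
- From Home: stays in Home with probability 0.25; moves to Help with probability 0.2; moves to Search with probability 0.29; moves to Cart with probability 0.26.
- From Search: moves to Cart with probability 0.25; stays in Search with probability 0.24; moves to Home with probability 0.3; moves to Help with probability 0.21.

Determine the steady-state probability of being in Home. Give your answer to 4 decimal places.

0.2878

Let the stationary distribution be π with π = πP and π_1 + π_2 + π_3 + π_4 = 1.
π_1 = 0.22·π_1 + 0.17·π_2 + 0.26·π_3 + 0.25·π_4
π_2 = 0.22·π_1 + 0.24·π_2 + 0.2·π_3 + 0.21·π_4
π_3 = 0.3·π_1 + 0.31·π_2 + 0.25·π_3 + 0.3·π_4
Solving with the normalization constraint gives π = (0.2287, 0.2159, 0.2878, 0.2676).
So the stationary probability of Home is 0.2878.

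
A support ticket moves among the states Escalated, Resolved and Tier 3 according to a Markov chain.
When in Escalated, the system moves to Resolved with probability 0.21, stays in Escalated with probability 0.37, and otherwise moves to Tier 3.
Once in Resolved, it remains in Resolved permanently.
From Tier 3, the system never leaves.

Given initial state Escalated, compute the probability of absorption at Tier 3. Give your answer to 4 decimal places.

Let h(s) be the probability of absorption at Tier 3 starting from transient state s. Then h(Tier 3) = 1 and h(Resolved) = 0. By first-step analysis:
h(Escalated) = 0.37·h(Escalated) + 0.21·0 + 0.42·1
Solving: h(Escalated) = 0.6667.
Starting from Escalated, the probability is 0.6667.

0.6667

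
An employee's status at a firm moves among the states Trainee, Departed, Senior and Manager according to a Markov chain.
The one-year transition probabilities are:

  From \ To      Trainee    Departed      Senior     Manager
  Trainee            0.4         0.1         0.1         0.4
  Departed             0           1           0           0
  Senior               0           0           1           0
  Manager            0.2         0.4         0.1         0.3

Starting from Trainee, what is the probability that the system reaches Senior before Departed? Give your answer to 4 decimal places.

Let h(s) be the probability of absorption at Senior starting from transient state s. Then h(Senior) = 1 and h(Departed) = 0. By first-step analysis:
h(Trainee) = 0.4·h(Trainee) + 0.1·0 + 0.1·1 + 0.4·h(Manager)
h(Manager) = 0.2·h(Trainee) + 0.4·0 + 0.1·1 + 0.3·h(Manager)
Solving: h(Trainee) = 0.3235, h(Manager) = 0.2353.
Starting from Trainee, the probability is 0.3235.

0.3235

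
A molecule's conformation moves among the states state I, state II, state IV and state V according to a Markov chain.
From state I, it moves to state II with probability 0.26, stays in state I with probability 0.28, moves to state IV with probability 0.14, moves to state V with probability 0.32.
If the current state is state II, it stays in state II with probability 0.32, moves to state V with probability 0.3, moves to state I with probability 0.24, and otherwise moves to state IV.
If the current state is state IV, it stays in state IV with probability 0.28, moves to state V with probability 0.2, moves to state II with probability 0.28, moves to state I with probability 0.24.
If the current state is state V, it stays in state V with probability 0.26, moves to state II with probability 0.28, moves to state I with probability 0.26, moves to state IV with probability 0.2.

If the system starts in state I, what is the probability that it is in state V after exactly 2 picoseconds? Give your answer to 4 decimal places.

0.2788

Propagate the distribution vector 2 picoseconds from state I.
After 0 picoseconds: (1.0000, 0.0000, 0.0000, 0.0000)
After 1 picosecond: (0.2800, 0.2600, 0.1400, 0.3200)
After 2 picoseconds: (0.2576, 0.2848, 0.1788, 0.2788)
P(in state V after 2 picoseconds) = 0.2788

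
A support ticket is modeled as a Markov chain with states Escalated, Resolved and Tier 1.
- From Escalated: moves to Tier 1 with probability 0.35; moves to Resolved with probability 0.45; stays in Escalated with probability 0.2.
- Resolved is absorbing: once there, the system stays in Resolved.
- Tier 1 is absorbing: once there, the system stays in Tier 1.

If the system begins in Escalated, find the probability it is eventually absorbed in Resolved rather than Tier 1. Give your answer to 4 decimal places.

0.5625

Let h(s) be the probability of absorption at Resolved starting from transient state s. Then h(Resolved) = 1 and h(Tier 1) = 0. By first-step analysis:
h(Escalated) = 0.2·h(Escalated) + 0.45·1 + 0.35·0
Solving: h(Escalated) = 0.5625.
Starting from Escalated, the probability is 0.5625.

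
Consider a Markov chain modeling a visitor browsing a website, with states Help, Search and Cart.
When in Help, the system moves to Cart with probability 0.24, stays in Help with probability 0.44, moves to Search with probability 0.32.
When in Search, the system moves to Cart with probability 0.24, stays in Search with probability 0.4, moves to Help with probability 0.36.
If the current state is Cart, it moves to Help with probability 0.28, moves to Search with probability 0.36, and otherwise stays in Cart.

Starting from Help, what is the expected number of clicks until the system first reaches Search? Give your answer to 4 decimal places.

3.0220

Let t(s) be the expected number of clicks to first reach Search from state s, with t(Search) = 0. Conditioning on the first click:
t(Help) = 1 + 0.44·t(Help) + 0.24·t(Cart)
t(Cart) = 1 + 0.28·t(Help) + 0.36·t(Cart)
Solving: t(Help) = 3.0220, t(Cart) = 2.8846.
Expected clicks from Help to Search: 3.0220.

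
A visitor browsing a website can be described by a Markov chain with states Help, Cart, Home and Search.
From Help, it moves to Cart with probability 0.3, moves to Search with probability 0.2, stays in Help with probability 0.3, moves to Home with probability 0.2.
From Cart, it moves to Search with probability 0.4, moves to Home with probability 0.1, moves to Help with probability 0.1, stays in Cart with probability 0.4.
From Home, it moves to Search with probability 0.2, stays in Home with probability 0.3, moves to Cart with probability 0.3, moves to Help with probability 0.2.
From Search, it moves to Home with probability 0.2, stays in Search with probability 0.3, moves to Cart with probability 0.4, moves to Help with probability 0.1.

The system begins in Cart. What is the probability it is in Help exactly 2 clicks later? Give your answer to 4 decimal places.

Propagate the distribution vector 2 clicks from Cart.
After 0 clicks: (0.0000, 1.0000, 0.0000, 0.0000)
After 1 click: (0.1000, 0.4000, 0.1000, 0.4000)
After 2 clicks: (0.1300, 0.3800, 0.1700, 0.3200)
P(in Help after 2 clicks) = 0.1300

0.1300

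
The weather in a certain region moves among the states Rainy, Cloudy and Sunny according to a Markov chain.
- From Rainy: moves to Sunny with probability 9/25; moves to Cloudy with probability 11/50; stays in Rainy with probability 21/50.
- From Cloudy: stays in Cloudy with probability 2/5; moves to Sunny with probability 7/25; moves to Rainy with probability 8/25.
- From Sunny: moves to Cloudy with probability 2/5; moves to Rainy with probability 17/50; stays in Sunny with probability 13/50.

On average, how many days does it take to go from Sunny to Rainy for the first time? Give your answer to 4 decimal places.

Let t(s) be the expected number of days to first reach Rainy from state s, with t(Rainy) = 0. Conditioning on the first day:
t(Cloudy) = 1 + 0.4·t(Cloudy) + 0.28·t(Sunny)
t(Sunny) = 1 + 0.4·t(Cloudy) + 0.26·t(Sunny)
Solving: t(Cloudy) = 3.0723, t(Sunny) = 3.0120.
Expected days from Sunny to Rainy: 3.0120.

3.0120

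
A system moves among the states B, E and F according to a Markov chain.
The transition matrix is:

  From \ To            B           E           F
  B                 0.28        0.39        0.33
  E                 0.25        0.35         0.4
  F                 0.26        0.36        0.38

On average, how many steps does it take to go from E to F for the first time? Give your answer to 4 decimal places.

2.6181

Let t(s) be the expected number of steps to first reach F from state s, with t(F) = 0. Conditioning on the first step:
t(B) = 1 + 0.28·t(B) + 0.39·t(E)
t(E) = 1 + 0.25·t(B) + 0.35·t(E)
Solving: t(B) = 2.8070, t(E) = 2.6181.
Expected steps from E to F: 2.6181.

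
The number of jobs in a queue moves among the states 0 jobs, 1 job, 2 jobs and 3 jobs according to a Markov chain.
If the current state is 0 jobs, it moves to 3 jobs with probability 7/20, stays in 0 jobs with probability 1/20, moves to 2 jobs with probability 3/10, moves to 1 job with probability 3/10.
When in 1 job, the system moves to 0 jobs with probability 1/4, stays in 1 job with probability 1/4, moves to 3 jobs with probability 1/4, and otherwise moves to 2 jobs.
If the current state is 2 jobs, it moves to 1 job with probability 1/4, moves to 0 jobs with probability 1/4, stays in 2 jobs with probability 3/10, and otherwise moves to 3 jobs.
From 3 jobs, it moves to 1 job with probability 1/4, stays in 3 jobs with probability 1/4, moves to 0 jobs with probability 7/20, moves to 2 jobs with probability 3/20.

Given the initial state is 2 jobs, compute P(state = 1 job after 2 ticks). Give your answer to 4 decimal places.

Propagate the distribution vector 2 ticks from 2 jobs.
After 0 ticks: (0.0000, 0.0000, 1.0000, 0.0000)
After 1 tick: (0.2500, 0.2500, 0.3000, 0.2000)
After 2 ticks: (0.2200, 0.2625, 0.2575, 0.2600)
P(in 1 job after 2 ticks) = 0.2625

0.2625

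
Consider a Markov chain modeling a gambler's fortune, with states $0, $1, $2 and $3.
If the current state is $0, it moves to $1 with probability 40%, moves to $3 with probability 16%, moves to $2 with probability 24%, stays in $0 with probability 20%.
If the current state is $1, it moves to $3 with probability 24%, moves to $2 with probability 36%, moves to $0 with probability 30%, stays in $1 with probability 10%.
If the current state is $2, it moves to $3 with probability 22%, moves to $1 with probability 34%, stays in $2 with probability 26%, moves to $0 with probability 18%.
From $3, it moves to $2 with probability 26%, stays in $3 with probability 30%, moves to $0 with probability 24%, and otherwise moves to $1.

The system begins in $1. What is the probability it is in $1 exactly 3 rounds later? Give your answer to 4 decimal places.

Propagate the distribution vector 3 rounds from $1.
After 0 rounds: (0.0000, 1.0000, 0.0000, 0.0000)
After 1 round: (0.3000, 0.1000, 0.3600, 0.2400)
After 2 rounds: (0.2124, 0.3004, 0.2640, 0.2232)
After 3 rounds: (0.2337, 0.2494, 0.2858, 0.2311)
P(in $1 after 3 rounds) = 0.2494

0.2494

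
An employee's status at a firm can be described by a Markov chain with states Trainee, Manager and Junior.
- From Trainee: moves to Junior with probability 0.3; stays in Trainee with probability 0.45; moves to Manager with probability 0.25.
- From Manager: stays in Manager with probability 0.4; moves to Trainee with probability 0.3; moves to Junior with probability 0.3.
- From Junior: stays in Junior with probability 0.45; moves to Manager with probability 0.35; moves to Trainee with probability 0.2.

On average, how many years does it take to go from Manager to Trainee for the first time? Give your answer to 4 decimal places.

Let t(s) be the expected number of years to first reach Trainee from state s, with t(Trainee) = 0. Conditioning on the first year:
t(Manager) = 1 + 0.4·t(Manager) + 0.3·t(Junior)
t(Junior) = 1 + 0.35·t(Manager) + 0.45·t(Junior)
Solving: t(Manager) = 3.7778, t(Junior) = 4.2222.
Expected years from Manager to Trainee: 3.7778.

3.7778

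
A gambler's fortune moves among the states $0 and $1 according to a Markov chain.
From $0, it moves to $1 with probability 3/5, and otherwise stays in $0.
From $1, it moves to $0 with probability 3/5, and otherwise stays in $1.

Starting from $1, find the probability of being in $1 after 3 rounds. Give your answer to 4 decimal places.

Propagate the distribution vector 3 rounds from $1.
After 0 rounds: (0.0000, 1.0000)
After 1 round: (0.6000, 0.4000)
After 2 rounds: (0.4800, 0.5200)
After 3 rounds: (0.5040, 0.4960)
P(in $1 after 3 rounds) = 0.4960

0.4960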